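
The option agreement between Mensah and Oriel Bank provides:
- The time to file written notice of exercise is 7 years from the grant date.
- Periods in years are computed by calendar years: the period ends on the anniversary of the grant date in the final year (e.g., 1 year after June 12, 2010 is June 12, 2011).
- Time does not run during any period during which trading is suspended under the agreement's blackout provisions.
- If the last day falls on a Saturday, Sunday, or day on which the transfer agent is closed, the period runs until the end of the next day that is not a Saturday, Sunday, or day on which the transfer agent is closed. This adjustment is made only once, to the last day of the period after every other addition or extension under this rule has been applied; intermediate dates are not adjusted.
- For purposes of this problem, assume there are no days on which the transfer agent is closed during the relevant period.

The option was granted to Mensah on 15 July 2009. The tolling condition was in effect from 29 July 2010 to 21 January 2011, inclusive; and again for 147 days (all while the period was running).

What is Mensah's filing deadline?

7 years after 15 July 2009 is July 15, 2016.
From July 29, 2010 through January 21, 2011 inclusive is 177 days; tolling adds 177 days: July 15, 2016 + 177 days = January 8, 2017.
Tolling adds 147 days: January 8, 2017 + 147 days = June 4, 2017.
June 4, 2017 is Sunday. The next qualifying day is June 5, 2017.

June 5, 2017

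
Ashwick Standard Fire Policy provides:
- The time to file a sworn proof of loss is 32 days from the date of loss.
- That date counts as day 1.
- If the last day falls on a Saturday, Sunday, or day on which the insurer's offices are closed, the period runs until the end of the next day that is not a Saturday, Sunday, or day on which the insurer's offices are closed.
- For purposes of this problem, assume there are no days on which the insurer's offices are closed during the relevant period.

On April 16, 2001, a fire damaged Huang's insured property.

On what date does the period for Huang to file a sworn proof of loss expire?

Counting April 16, 2001 as day 1, day 32 is May 17, 2001.
May 17, 2001 is a Thursday and not a day on which the insurer's offices are closed, so no extension applies.

May 17, 2001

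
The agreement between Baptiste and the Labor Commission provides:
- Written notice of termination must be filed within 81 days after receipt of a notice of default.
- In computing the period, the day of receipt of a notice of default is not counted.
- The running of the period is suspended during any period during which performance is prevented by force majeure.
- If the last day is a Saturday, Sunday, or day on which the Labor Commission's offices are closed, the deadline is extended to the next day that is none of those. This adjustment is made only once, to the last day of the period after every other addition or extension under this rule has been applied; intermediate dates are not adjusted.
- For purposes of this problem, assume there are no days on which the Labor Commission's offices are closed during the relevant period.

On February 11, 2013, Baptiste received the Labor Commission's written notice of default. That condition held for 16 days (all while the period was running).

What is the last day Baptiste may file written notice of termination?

81 days after February 11, 2013 is May 3, 2013.
Tolling adds 16 days: May 3, 2013 + 16 days = May 19, 2013.
May 19, 2013 is Sunday. The next qualifying day is May 20, 2013.

May 20, 2013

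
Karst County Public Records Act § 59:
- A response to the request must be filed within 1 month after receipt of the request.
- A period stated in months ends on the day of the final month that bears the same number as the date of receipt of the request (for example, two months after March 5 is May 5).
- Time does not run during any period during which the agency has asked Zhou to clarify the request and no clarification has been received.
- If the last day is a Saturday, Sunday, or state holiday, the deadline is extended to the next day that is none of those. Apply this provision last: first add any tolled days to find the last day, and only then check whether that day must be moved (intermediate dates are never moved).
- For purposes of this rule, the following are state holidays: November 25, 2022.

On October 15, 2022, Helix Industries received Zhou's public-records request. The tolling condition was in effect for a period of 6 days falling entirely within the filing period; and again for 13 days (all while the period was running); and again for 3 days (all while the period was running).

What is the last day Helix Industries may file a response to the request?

December 7, 2022

1 month after October 15, 2022 is November 15, 2022.
Tolling adds 6 days: November 15, 2022 + 6 days = November 21, 2022.
Tolling adds 13 days: November 21, 2022 + 13 days = December 4, 2022.
Tolling adds 3 days: December 4, 2022 + 3 days = December 7, 2022.
December 7, 2022 is a Wednesday and not a state holiday, so no extension applies.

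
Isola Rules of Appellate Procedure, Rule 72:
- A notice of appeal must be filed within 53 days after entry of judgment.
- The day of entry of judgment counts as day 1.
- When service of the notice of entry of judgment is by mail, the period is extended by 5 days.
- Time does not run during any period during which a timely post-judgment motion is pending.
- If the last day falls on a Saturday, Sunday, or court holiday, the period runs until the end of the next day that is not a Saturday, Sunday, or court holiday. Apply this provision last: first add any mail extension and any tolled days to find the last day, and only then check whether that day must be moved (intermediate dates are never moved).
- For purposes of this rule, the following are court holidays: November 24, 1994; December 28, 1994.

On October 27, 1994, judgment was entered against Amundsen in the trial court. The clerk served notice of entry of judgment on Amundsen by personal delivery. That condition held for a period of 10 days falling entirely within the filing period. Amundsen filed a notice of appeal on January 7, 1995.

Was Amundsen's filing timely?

No

Counting October 27, 1994 as day 1, day 53 is December 18, 1994.
Service was not by mail, so no mail extension applies.
Tolling adds 10 days: December 18, 1994 + 10 days = December 28, 1994.
December 28, 1994 is a listed holiday. The next qualifying day is December 29, 1994.
The deadline is December 29, 1994; the filing on January 7, 1995 is after that date.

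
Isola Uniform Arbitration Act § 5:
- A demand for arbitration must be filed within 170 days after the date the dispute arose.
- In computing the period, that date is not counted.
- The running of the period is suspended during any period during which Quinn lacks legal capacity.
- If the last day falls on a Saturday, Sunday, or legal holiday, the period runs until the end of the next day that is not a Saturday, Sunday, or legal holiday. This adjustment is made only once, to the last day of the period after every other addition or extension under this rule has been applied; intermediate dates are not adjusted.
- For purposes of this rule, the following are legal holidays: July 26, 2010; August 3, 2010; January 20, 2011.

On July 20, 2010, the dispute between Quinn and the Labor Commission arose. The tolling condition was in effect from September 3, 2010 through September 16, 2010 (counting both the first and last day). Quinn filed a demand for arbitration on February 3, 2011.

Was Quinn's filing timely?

170 days after July 20, 2010 is January 6, 2011.
From September 3, 2010 through September 16, 2010 inclusive is 14 days; tolling adds 14 days: January 6, 2011 + 14 days = January 20, 2011.
January 20, 2011 is a listed holiday. The next qualifying day is January 21, 2011.
The deadline is January 21, 2011; the filing on February 3, 2011 is after that date.

No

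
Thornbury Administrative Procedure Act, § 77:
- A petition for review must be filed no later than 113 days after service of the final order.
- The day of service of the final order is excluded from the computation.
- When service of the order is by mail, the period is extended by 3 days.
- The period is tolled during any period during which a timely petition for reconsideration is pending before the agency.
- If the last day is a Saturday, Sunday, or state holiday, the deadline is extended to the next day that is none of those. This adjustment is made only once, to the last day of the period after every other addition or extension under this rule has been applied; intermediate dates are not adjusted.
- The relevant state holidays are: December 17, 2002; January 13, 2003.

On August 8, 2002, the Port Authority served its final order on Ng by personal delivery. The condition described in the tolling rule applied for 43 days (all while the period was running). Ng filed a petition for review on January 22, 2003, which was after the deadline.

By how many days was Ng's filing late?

8 days

113 days after August 8, 2002 is November 29, 2002.
Service was not by mail, so no mail extension applies.
Tolling adds 43 days: November 29, 2002 + 43 days = January 11, 2003.
January 11, 2003 is Saturday; January 12, 2003 is Sunday; January 13, 2003 is a listed holiday. The next qualifying day is January 14, 2003.
The deadline is January 14, 2003; from January 14, 2003 to January 22, 2003 is 8 days.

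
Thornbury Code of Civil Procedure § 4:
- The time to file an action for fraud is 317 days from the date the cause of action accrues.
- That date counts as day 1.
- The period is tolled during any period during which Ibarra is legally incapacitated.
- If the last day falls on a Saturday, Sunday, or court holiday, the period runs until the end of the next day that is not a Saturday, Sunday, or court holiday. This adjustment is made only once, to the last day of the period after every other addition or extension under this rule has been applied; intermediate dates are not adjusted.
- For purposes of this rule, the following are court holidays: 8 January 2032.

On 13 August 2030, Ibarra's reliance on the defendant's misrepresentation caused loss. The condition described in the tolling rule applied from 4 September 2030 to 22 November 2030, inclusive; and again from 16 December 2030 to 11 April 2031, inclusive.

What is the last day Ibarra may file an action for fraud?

January 9, 2032

Counting 13 August 2030 as day 1, day 317 is June 25, 2031.
From September 4, 2030 through November 22, 2030 inclusive is 80 days; tolling adds 80 days: June 25, 2031 + 80 days = September 13, 2031.
From December 16, 2030 through April 11, 2031 inclusive is 117 days; tolling adds 117 days: September 13, 2031 + 117 days = January 8, 2032.
January 8, 2032 is a listed holiday. The next qualifying day is January 9, 2032.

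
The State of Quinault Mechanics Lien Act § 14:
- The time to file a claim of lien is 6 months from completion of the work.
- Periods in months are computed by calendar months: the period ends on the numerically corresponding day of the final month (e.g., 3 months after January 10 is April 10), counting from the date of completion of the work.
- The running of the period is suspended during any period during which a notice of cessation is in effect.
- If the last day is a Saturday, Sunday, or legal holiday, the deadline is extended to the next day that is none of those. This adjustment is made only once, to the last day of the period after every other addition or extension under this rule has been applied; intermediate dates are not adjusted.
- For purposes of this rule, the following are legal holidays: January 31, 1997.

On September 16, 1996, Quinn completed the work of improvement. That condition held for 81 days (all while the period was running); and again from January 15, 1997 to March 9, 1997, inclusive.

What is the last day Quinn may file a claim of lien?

6 months after September 16, 1996 is March 16, 1997.
Tolling adds 81 days: March 16, 1997 + 81 days = June 5, 1997.
From January 15, 1997 through March 9, 1997 inclusive is 54 days; tolling adds 54 days: June 5, 1997 + 54 days = July 29, 1997.
July 29, 1997 is a Tuesday and not a legal holiday, so no extension applies.

July 29, 1997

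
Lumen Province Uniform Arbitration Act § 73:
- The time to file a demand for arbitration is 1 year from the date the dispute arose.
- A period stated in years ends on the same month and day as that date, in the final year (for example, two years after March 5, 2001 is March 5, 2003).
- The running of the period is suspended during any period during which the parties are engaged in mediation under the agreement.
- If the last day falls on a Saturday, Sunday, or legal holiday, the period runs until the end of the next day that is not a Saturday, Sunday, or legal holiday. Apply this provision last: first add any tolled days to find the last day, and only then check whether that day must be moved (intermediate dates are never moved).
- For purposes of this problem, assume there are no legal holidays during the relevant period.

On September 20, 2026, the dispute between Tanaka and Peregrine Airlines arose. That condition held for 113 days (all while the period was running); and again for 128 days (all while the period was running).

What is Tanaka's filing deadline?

1 year after September 20, 2026 is September 20, 2027.
Tolling adds 113 days: September 20, 2027 + 113 days = January 11, 2028.
Tolling adds 128 days: January 11, 2028 + 128 days = May 18, 2028.
May 18, 2028 is a Thursday and not a legal holiday, so no extension applies.

May 18, 2028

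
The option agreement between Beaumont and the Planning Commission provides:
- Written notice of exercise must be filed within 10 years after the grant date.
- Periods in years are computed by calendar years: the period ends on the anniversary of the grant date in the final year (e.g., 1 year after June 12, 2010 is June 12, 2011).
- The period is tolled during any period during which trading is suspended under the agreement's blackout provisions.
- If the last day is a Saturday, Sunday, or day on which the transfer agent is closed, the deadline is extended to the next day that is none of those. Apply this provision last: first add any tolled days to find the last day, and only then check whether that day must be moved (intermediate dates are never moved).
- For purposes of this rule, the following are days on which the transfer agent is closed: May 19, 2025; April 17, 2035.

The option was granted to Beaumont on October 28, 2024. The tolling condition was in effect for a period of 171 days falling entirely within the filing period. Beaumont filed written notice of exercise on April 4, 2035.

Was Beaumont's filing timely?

10 years after October 28, 2024 is October 28, 2034.
Tolling adds 171 days: October 28, 2034 + 171 days = April 17, 2035.
April 17, 2035 is a listed holiday. The next qualifying day is April 18, 2035.
The deadline is April 18, 2035; the filing on April 4, 2035 is on or before that date.

Yes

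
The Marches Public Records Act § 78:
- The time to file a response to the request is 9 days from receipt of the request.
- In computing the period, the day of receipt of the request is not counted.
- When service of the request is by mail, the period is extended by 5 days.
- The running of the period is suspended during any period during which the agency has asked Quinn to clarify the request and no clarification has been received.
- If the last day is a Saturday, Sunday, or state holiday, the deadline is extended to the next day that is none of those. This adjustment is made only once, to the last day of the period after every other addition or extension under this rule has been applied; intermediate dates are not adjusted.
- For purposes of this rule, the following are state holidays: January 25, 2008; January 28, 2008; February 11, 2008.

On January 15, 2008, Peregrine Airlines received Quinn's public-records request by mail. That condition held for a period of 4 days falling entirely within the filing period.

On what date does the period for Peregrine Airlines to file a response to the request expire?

February 4, 2008

9 days after January 15, 2008 is January 24, 2008.
Service was by mail, adding 5 days: January 24, 2008 + 5 days = January 29, 2008.
Tolling adds 4 days: January 29, 2008 + 4 days = February 2, 2008.
February 2, 2008 is Saturday; February 3, 2008 is Sunday. The next qualifying day is February 4, 2008.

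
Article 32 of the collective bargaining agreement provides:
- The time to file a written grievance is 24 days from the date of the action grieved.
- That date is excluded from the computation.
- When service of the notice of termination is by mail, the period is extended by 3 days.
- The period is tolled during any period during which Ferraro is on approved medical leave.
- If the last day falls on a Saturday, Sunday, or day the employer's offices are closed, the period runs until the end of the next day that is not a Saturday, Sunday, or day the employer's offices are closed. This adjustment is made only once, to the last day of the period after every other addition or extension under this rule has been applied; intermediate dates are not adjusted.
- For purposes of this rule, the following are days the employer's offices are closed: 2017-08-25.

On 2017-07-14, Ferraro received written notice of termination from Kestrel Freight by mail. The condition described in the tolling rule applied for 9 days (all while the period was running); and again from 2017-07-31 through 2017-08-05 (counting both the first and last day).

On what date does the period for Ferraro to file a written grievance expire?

24 days after 2017-07-14 is August 7, 2017.
Service was by mail, adding 3 days: August 7, 2017 + 3 days = August 10, 2017.
Tolling adds 9 days: August 10, 2017 + 9 days = August 19, 2017.
From July 31, 2017 through August 5, 2017 inclusive is 6 days; tolling adds 6 days: August 19, 2017 + 6 days = August 25, 2017.
August 25, 2017 is a listed holiday; August 26, 2017 is Saturday; August 27, 2017 is Sunday. The next qualifying day is August 28, 2017.

August 28, 2017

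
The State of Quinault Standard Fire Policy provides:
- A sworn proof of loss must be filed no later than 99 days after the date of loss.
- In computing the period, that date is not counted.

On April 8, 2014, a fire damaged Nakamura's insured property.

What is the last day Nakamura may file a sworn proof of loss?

99 days after April 8, 2014 is July 16, 2014.

July 16, 2014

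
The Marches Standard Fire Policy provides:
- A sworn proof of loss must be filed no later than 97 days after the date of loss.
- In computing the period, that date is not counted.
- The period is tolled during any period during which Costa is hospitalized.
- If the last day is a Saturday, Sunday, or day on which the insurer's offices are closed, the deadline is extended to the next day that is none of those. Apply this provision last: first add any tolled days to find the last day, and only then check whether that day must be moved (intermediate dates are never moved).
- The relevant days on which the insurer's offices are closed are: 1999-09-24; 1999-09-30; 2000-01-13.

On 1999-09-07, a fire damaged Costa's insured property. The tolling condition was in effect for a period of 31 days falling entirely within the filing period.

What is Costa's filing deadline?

January 14, 2000

97 days after 1999-09-07 is December 13, 1999.
Tolling adds 31 days: December 13, 1999 + 31 days = January 13, 2000.
January 13, 2000 is a listed holiday. The next qualifying day is January 14, 2000.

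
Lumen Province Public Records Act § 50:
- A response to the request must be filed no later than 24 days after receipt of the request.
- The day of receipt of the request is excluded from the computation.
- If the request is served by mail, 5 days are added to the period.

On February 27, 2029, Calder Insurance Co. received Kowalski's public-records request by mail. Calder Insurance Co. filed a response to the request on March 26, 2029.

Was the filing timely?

24 days after February 27, 2029 is March 23, 2029.
Service was by mail, adding 5 days: March 23, 2029 + 5 days = March 28, 2029.
The deadline is March 28, 2029; the filing on March 26, 2029 is on or before that date.

Yes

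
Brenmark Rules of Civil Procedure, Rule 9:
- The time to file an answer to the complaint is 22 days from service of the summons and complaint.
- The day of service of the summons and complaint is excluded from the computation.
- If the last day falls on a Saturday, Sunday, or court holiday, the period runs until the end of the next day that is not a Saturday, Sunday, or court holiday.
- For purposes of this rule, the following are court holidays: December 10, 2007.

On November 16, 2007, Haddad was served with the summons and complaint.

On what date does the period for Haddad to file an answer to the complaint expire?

December 11, 2007

22 days after November 16, 2007 is December 8, 2007.
December 8, 2007 is Saturday; December 9, 2007 is Sunday; December 10, 2007 is a listed holiday. The next qualifying day is December 11, 2007.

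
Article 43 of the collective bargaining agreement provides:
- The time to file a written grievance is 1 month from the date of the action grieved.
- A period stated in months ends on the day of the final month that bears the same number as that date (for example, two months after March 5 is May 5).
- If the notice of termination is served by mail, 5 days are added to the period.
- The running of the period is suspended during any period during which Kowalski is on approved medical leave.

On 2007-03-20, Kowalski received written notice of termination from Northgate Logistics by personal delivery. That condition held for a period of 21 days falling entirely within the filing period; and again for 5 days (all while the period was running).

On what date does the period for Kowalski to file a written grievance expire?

1 month after 2007-03-20 is April 20, 2007.
Service was not by mail, so no mail extension applies.
Tolling adds 21 days: April 20, 2007 + 21 days = May 11, 2007.
Tolling adds 5 days: May 11, 2007 + 5 days = May 16, 2007.

May 16, 2007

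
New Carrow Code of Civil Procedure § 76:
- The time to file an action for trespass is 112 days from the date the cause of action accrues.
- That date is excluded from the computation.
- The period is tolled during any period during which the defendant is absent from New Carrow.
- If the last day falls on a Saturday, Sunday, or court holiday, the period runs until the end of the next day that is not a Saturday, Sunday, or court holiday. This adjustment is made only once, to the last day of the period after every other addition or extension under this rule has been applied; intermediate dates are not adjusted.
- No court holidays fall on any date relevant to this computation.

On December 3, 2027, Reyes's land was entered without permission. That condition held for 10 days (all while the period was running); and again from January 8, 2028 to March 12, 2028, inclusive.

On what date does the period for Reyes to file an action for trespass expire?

June 7, 2028

112 days after December 3, 2027 is March 24, 2028.
Tolling adds 10 days: March 24, 2028 + 10 days = April 3, 2028.
From January 8, 2028 through March 12, 2028 inclusive is 65 days; tolling adds 65 days: April 3, 2028 + 65 days = June 7, 2028.
June 7, 2028 is a Wednesday and not a court holiday, so no extension applies.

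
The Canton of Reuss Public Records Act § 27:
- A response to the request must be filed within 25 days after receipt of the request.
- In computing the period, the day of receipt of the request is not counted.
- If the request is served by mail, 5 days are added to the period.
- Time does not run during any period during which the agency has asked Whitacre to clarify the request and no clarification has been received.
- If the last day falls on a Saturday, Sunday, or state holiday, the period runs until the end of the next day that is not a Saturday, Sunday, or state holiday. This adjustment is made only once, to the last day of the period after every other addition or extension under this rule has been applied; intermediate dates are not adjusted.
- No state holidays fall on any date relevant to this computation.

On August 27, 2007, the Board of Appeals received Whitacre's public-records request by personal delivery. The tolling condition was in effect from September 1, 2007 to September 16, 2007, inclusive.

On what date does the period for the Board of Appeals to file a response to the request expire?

October 8, 2007

25 days after August 27, 2007 is September 21, 2007.
Service was not by mail, so no mail extension applies.
From September 1, 2007 through September 16, 2007 inclusive is 16 days; tolling adds 16 days: September 21, 2007 + 16 days = October 7, 2007.
October 7, 2007 is Sunday. The next qualifying day is October 8, 2007.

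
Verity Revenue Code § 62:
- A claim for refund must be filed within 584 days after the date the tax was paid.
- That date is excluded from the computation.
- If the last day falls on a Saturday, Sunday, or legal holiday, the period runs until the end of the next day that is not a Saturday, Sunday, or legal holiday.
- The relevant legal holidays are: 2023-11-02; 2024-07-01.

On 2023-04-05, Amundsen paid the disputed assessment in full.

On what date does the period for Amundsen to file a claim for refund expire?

584 days after 2023-04-05 is November 9, 2024.
November 9, 2024 is Saturday; November 10, 2024 is Sunday. The next qualifying day is November 11, 2024.

November 11, 2024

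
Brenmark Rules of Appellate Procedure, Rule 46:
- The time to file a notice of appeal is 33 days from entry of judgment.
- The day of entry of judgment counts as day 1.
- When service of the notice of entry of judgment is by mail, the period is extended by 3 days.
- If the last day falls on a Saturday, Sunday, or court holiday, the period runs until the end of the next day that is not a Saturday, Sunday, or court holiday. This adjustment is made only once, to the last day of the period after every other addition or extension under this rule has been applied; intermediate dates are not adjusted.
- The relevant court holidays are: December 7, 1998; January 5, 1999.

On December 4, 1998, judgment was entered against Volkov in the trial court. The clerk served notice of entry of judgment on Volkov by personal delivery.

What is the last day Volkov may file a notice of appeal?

January 6, 1999

Counting December 4, 1998 as day 1, day 33 is January 5, 1999.
Service was not by mail, so no mail extension applies.
January 5, 1999 is a listed holiday. The next qualifying day is January 6, 1999.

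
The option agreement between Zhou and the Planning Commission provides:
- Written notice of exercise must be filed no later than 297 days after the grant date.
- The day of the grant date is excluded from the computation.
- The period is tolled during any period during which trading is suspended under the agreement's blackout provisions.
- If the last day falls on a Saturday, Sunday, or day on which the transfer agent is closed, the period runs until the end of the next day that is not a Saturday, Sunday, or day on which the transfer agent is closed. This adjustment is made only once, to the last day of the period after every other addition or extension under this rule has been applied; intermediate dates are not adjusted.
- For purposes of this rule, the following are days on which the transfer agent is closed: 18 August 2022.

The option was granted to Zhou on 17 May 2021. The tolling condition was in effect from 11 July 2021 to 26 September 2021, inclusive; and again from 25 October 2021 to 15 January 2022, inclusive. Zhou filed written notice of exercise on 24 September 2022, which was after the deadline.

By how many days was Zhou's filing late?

297 days after 17 May 2021 is March 10, 2022.
From July 11, 2021 through September 26, 2021 inclusive is 78 days; tolling adds 78 days: March 10, 2022 + 78 days = May 27, 2022.
From October 25, 2021 through January 15, 2022 inclusive is 83 days; tolling adds 83 days: May 27, 2022 + 83 days = August 18, 2022.
August 18, 2022 is a listed holiday. The next qualifying day is August 19, 2022.
The deadline is August 19, 2022; from August 19, 2022 to September 24, 2022 is 36 days.

36 days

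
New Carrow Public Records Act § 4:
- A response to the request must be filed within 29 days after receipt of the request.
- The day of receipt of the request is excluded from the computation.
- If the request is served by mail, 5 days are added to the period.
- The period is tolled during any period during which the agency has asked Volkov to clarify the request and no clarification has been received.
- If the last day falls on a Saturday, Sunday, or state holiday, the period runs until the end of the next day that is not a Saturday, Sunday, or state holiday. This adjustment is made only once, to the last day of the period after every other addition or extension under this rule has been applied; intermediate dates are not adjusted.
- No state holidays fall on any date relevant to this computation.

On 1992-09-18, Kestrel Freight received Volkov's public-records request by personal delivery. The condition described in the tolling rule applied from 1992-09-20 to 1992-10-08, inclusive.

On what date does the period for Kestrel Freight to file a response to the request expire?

29 days after 1992-09-18 is October 17, 1992.
Service was not by mail, so no mail extension applies.
From September 20, 1992 through October 8, 1992 inclusive is 19 days; tolling adds 19 days: October 17, 1992 + 19 days = November 5, 1992.
November 5, 1992 is a Thursday and not a state holiday, so no extension applies.

November 5, 1992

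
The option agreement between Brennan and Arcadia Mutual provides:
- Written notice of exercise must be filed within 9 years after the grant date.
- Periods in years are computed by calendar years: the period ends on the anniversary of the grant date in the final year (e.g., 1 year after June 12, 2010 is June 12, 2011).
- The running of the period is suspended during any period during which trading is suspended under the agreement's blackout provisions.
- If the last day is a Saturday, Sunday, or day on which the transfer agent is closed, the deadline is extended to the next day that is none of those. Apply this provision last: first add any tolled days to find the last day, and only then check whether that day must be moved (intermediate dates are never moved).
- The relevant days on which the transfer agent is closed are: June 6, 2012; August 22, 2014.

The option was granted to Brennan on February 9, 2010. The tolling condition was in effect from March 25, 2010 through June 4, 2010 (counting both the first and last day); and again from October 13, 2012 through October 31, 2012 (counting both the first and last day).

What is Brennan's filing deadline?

9 years after February 9, 2010 is February 9, 2019.
From March 25, 2010 through June 4, 2010 inclusive is 72 days; tolling adds 72 days: February 9, 2019 + 72 days = April 22, 2019.
From October 13, 2012 through October 31, 2012 inclusive is 19 days; tolling adds 19 days: April 22, 2019 + 19 days = May 11, 2019.
May 11, 2019 is Saturday; May 12, 2019 is Sunday. The next qualifying day is May 13, 2019.

May 13, 2019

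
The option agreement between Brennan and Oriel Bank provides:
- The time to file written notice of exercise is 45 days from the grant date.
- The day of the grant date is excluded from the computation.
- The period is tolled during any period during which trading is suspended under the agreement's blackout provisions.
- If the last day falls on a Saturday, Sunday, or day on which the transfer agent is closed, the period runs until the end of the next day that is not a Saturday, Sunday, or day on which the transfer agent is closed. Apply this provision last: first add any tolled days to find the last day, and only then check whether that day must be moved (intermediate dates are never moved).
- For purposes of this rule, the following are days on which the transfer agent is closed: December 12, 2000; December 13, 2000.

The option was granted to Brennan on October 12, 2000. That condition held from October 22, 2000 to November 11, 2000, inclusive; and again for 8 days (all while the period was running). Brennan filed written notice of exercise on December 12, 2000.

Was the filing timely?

Yes

45 days after October 12, 2000 is November 26, 2000.
From October 22, 2000 through November 11, 2000 inclusive is 21 days; tolling adds 21 days: November 26, 2000 + 21 days = December 17, 2000.
Tolling adds 8 days: December 17, 2000 + 8 days = December 25, 2000.
December 25, 2000 is a Monday and not a day on which the transfer agent is closed, so no extension applies.
The deadline is December 25, 2000; the filing on December 12, 2000 is on or before that date.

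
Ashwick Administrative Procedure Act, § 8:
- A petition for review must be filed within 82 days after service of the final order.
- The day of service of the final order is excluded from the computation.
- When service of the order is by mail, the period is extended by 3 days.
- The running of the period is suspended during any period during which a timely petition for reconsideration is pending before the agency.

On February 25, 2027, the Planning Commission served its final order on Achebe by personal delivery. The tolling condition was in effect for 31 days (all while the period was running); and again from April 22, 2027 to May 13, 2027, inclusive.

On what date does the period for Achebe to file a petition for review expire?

82 days after February 25, 2027 is May 18, 2027.
Service was not by mail, so no mail extension applies.
Tolling adds 31 days: May 18, 2027 + 31 days = June 18, 2027.
From April 22, 2027 through May 13, 2027 inclusive is 22 days; tolling adds 22 days: June 18, 2027 + 22 days = July 10, 2027.

July 10, 2027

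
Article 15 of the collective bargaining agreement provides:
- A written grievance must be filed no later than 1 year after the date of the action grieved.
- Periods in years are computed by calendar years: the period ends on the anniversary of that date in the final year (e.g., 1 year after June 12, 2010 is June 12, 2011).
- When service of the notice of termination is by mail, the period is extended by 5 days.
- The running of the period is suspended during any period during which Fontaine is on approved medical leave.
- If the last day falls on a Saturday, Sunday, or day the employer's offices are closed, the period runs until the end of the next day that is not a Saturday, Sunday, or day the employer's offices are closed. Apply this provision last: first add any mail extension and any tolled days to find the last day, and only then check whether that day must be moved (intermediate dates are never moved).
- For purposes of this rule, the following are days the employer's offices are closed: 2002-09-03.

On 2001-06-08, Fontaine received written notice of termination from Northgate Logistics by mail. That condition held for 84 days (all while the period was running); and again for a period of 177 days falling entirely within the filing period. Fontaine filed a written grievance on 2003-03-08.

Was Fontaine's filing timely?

No

1 year after 2001-06-08 is June 8, 2002.
Service was by mail, adding 5 days: June 8, 2002 + 5 days = June 13, 2002.
Tolling adds 84 days: June 13, 2002 + 84 days = September 5, 2002.
Tolling adds 177 days: September 5, 2002 + 177 days = March 1, 2003.
March 1, 2003 is Saturday; March 2, 2003 is Sunday. The next qualifying day is March 3, 2003.
The deadline is March 3, 2003; the filing on March 8, 2003 is after that date.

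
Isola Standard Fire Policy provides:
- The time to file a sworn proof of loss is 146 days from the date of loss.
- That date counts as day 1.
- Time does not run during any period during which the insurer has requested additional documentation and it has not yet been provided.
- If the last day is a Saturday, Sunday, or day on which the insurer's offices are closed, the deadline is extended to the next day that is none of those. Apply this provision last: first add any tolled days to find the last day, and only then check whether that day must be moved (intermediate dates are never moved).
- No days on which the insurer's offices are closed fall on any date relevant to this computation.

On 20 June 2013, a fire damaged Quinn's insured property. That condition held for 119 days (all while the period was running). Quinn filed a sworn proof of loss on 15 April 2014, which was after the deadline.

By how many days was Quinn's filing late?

Counting 20 June 2013 as day 1, day 146 is November 12, 2013.
Tolling adds 119 days: November 12, 2013 + 119 days = March 11, 2014.
March 11, 2014 is a Tuesday and not a day on which the insurer's offices are closed, so no extension applies.
The deadline is March 11, 2014; from March 11, 2014 to April 15, 2014 is 35 days.

35 days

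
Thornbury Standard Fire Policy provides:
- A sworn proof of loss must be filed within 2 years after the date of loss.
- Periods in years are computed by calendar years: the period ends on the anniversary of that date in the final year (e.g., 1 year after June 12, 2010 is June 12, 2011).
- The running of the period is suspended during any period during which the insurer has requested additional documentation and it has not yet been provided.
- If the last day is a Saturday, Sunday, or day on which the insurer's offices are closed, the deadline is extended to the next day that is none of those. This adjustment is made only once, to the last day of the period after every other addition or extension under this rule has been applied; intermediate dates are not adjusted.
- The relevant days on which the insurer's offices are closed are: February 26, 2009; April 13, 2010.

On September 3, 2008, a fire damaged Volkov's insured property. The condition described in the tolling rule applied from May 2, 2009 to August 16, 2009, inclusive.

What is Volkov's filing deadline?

2 years after September 3, 2008 is September 3, 2010.
From May 2, 2009 through August 16, 2009 inclusive is 107 days; tolling adds 107 days: September 3, 2010 + 107 days = December 19, 2010.
December 19, 2010 is Sunday. The next qualifying day is December 20, 2010.

December 20, 2010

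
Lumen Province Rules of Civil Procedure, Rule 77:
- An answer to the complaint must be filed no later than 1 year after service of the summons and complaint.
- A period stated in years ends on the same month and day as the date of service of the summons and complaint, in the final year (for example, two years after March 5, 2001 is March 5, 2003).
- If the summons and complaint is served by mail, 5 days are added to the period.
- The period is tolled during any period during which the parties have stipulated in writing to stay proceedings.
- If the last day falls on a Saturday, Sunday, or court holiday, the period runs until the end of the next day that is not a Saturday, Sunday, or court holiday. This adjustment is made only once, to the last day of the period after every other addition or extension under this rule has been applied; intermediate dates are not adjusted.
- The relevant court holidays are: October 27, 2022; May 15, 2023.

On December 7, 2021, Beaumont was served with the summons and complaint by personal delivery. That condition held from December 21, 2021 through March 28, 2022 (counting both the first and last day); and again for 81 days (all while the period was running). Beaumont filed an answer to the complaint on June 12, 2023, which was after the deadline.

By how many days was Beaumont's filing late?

7 days

1 year after December 7, 2021 is December 7, 2022.
Service was not by mail, so no mail extension applies.
From December 21, 2021 through March 28, 2022 inclusive is 98 days; tolling adds 98 days: December 7, 2022 + 98 days = March 15, 2023.
Tolling adds 81 days: March 15, 2023 + 81 days = June 4, 2023.
June 4, 2023 is Sunday. The next qualifying day is June 5, 2023.
The deadline is June 5, 2023; from June 5, 2023 to June 12, 2023 is 7 days.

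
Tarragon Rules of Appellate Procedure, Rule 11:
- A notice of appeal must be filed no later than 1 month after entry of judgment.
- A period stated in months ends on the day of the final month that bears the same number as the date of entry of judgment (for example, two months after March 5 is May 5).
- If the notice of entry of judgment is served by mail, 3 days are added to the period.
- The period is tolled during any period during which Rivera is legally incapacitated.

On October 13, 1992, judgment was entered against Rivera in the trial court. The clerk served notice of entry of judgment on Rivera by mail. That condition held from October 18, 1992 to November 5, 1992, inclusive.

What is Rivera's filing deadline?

December 5, 1992

1 month after October 13, 1992 is November 13, 1992.
Service was by mail, adding 3 days: November 13, 1992 + 3 days = November 16, 1992.
From October 18, 1992 through November 5, 1992 inclusive is 19 days; tolling adds 19 days: November 16, 1992 + 19 days = December 5, 1992.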